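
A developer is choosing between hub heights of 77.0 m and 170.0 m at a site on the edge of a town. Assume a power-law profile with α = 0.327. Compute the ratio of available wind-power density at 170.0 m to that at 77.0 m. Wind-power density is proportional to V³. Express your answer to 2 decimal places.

2.17

Speed ratio: V_B/V_A = (z_B/z_A)^α = (170.0/77.0)^0.327 = (2.2078)^0.327 = 1.29561
Power-density ratio: P_B/P_A = (V_B/V_A)³ = (1.29561)³ = 2.17482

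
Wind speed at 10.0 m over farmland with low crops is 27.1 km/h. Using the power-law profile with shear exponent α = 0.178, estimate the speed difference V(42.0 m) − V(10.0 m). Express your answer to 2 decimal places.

7.89 km/h

Power law: V₂ = V₁ · (z₂/z₁)^α = 27.1 × (4.2000)^0.178 = 34.9871 km/h
ΔV = 34.9871 − 27.1 = 7.8871 km/h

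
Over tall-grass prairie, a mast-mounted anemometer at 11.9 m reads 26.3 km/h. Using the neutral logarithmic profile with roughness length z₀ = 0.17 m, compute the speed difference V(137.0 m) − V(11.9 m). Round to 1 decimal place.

Log law: V₂ = V₁ · ln(z₂/z₀)/ln(z₁/z₀) = 26.3 × 6.6919/4.2485 = 41.4260 km/h
ΔV = 41.4260 − 26.3 = 15.1260 km/h

15.1 km/h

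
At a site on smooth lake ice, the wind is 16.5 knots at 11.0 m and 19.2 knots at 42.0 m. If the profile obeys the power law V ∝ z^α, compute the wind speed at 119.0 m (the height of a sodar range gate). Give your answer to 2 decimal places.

First find α: α = ln(V₂/V₁)/ln(z₂/z₁) = ln(19.2/16.5)/ln(42.0/11.0) = 0.15155/1.33977 = 0.1131
Extrapolate from 42.0 m to 119.0 m: V₃ = 19.2 × (119.0/42.0)^0.1131 = 19.2 × 1.1250 = 21.6005 knots

21.60 knots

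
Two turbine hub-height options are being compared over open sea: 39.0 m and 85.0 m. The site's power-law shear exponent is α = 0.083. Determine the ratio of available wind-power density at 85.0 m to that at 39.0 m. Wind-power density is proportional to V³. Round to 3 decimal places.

1.214

Speed ratio: V_B/V_A = (z_B/z_A)^α = (85.0/39.0)^0.083 = (2.1795)^0.083 = 1.06680
Power-density ratio: P_B/P_A = (V_B/V_A)³ = (1.06680)³ = 1.21409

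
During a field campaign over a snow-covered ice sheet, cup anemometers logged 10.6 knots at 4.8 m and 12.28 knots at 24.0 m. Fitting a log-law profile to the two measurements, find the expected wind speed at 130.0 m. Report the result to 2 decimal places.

Log law: V ∝ ln(z/z₀). From the pair, with r = V₁/V₂ = 0.86319,
ln z₀ = (ln z₁ − r·ln z₂)/(1 − r) = (1.5686 − 0.86319×3.1781)/0.13681 = -8.5862 → z₀ = 0.0001867 m
V₃ = V₁ · ln(z₃/z₀)/ln(z₁/z₀) = 10.6 × 13.4537/10.1548 = 14.0436 knots

14.04 knots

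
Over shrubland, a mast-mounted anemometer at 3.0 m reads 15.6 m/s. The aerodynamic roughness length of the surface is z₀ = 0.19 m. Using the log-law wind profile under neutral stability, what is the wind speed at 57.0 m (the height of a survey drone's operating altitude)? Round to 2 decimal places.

32.25 m/s

Log law: V(z) ∝ ln(z/z₀), so V₂/V₁ = ln(z₂/z₀) / ln(z₁/z₀).
ln(57.0/0.19) = 5.7038, ln(3.0/0.19) = 2.7593
V₂ = 15.6 × 5.7038/2.7593 = 15.6 × 2.0671 = 32.2464 m/s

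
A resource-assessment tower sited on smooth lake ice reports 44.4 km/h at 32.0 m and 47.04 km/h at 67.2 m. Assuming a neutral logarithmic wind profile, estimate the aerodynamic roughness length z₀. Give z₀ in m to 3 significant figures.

z₀ ≈ 0.000122 m

Log law: V(z) ∝ ln(z/z₀). With r = V₁/V₂ = 44.4/47.04 = 0.94388,
r · ln(z₂/z₀) = ln(z₁/z₀) ⇒ ln z₀ = (ln z₁ − r·ln z₂)/(1 − r)
ln z₀ = (3.46574 − 0.94388×4.20767) / 0.05612 = -9.0123
z₀ = exp(-9.0123) = 0.0001219 m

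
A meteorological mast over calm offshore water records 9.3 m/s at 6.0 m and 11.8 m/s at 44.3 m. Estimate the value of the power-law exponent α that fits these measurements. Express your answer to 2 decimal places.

Power law: V₂/V₁ = (z₂/z₁)^α ⇒ α = ln(V₂/V₁) / ln(z₂/z₁)
α = ln(11.8/9.3) / ln(44.3/6.0) = ln(1.2688) / ln(7.3833)
  = 0.23809 / 1.99923 = 0.11909

α ≈ 0.12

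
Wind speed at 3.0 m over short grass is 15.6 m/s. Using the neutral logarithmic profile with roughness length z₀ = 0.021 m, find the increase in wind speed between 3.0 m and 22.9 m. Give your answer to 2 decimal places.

Log law: V₂ = V₁ · ln(z₂/z₀)/ln(z₁/z₀) = 15.6 × 6.9944/4.9618 = 21.9902 m/s
ΔV = 21.9902 − 15.6 = 6.3902 m/s

6.39 m/s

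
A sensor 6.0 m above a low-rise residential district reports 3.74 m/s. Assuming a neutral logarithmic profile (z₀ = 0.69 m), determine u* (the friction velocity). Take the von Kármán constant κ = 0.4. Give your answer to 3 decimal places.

u* ≈ 0.692 m/s

Log law: V(z) = (u*/κ) · ln(z/z₀) ⇒ u* = κ · V / ln(z/z₀)
u* = 0.4 × 3.74 / ln(6.0/0.69) = 0.4 × 3.74 / 2.1628
   = 1.4960 / 2.1628 = 0.6917 m/s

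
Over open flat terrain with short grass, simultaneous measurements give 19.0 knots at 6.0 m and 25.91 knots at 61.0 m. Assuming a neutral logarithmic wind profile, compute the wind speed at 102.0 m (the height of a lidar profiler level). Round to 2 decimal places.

27.44 knots

Log law: V ∝ ln(z/z₀). From the pair, with r = V₁/V₂ = 0.73331,
ln z₀ = (ln z₁ − r·ln z₂)/(1 − r) = (1.7918 − 0.73331×4.1109)/0.26669 = -4.5850 → z₀ = 0.01020 m
V₃ = V₁ · ln(z₃/z₀)/ln(z₁/z₀) = 19.0 × 9.2099/6.3767 = 27.4418 knots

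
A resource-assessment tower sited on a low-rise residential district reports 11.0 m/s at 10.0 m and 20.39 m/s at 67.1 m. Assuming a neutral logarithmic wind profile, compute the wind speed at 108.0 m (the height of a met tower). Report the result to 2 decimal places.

22.74 m/s

Log law: V ∝ ln(z/z₀). From the pair, with r = V₁/V₂ = 0.53948,
ln z₀ = (ln z₁ − r·ln z₂)/(1 − r) = (2.3026 − 0.53948×4.2062)/0.46052 = 0.0726 → z₀ = 1.075 m
V₃ = V₁ · ln(z₃/z₀)/ln(z₁/z₀) = 11.0 × 4.6095/2.2300 = 22.7377 m/s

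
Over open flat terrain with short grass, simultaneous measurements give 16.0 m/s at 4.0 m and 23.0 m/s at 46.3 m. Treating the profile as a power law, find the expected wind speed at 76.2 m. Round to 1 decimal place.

First find α: α = ln(V₂/V₁)/ln(z₂/z₁) = ln(23.0/16.0)/ln(46.3/4.0) = 0.36291/2.44885 = 0.1482
Extrapolate from 46.3 m to 76.2 m: V₃ = 23.0 × (76.2/46.3)^0.1482 = 23.0 × 1.0766 = 24.7624 m/s

24.8 m/s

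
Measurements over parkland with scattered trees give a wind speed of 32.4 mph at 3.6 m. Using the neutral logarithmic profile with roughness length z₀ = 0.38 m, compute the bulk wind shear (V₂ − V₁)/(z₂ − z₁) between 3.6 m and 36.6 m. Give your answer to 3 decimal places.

Log law: V₂ = V₁ · ln(z₂/z₀)/ln(z₁/z₀) = 32.4 × 4.5676/2.2485 = 65.8173 mph
ΔV/Δz = (65.8173 − 32.4)/(36.6 − 3.6) = 33.4173/33.0000 = 1.01264 mph/m

1.013 mph/m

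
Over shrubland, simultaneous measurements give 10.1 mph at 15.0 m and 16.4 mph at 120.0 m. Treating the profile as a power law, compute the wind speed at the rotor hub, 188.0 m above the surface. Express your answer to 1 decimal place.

18.2 mph

First find α: α = ln(V₂/V₁)/ln(z₂/z₁) = ln(16.4/10.1)/ln(120.0/15.0) = 0.48475/2.07944 = 0.2331
Extrapolate from 120.0 m to 188.0 m: V₃ = 16.4 × (188.0/120.0)^0.2331 = 16.4 × 1.1103 = 18.2094 mph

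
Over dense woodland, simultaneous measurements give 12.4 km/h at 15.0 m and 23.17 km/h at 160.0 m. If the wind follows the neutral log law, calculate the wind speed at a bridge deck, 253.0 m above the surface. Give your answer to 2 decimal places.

25.25 km/h

Log law: V ∝ ln(z/z₀). From the pair, with r = V₁/V₂ = 0.53517,
ln z₀ = (ln z₁ − r·ln z₂)/(1 − r) = (2.7081 − 0.53517×5.0752)/0.46483 = -0.0173 → z₀ = 0.9828 m
V₃ = V₁ · ln(z₃/z₀)/ln(z₁/z₀) = 12.4 × 5.5507/2.7254 = 25.2548 km/h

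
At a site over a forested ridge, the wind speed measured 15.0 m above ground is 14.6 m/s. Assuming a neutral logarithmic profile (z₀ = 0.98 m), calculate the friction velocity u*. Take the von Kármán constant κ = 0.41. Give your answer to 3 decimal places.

u* ≈ 2.194 m/s

Log law: V(z) = (u*/κ) · ln(z/z₀) ⇒ u* = κ · V / ln(z/z₀)
u* = 0.41 × 14.6 / ln(15.0/0.98) = 0.41 × 14.6 / 2.7283
   = 5.9860 / 2.7283 = 2.1941 m/s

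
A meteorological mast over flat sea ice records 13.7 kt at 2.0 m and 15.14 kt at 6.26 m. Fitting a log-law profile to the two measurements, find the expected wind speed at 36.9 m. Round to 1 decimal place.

Log law: V ∝ ln(z/z₀). From the pair, with r = V₁/V₂ = 0.90489,
ln z₀ = (ln z₁ − r·ln z₂)/(1 − r) = (0.6931 − 0.90489×1.8342)/0.09511 = -10.1625 → z₀ = 0.00003859 m
V₃ = V₁ · ln(z₃/z₀)/ln(z₁/z₀) = 13.7 × 13.7707/10.8557 = 17.3789 kt

17.4 kt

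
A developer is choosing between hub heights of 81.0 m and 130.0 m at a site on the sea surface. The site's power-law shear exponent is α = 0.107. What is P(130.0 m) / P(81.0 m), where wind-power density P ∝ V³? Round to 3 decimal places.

Speed ratio: V_B/V_A = (z_B/z_A)^α = (130.0/81.0)^0.107 = (1.6049)^0.107 = 1.05192
Power-density ratio: P_B/P_A = (V_B/V_A)³ = (1.05192)³ = 1.16400

1.164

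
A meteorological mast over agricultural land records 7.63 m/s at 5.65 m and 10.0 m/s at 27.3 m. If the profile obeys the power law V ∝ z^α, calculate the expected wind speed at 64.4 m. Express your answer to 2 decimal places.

First find α: α = ln(V₂/V₁)/ln(z₂/z₁) = ln(10.0/7.63)/ln(27.3/5.65) = 0.27050/1.57523 = 0.1717
Extrapolate from 27.3 m to 64.4 m: V₃ = 10.0 × (64.4/27.3)^0.1717 = 10.0 × 1.1588 = 11.5879 m/s

11.59 m/s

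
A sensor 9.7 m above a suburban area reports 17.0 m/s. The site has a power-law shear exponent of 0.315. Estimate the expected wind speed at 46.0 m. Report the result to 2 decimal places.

27.76 m/s

Power-law profile: V₂ = V₁ · (z₂/z₁)^α
V₂ = 17.0 × (46.0/9.7)^0.315 = 17.0 × (4.7423)^0.315
    = 17.0 × 1.6328 = 27.7578 m/s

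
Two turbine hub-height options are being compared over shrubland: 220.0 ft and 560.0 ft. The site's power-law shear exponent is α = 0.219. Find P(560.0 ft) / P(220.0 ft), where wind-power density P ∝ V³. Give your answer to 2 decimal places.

1.85

Speed ratio: V_B/V_A = (z_B/z_A)^α = (560.0/220.0)^0.219 = (2.5455)^0.219 = 1.22705
Power-density ratio: P_B/P_A = (V_B/V_A)³ = (1.22705)³ = 1.84751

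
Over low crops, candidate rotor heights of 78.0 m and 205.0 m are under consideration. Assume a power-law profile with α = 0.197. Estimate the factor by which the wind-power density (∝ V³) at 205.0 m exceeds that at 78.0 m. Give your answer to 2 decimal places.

Speed ratio: V_B/V_A = (z_B/z_A)^α = (205.0/78.0)^0.197 = (2.6282)^0.197 = 1.20969
Power-density ratio: P_B/P_A = (V_B/V_A)³ = (1.20969)³ = 1.77018

1.77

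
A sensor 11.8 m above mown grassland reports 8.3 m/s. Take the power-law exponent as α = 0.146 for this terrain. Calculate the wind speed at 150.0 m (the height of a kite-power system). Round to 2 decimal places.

12.03 m/s

Power-law profile: V₂ = V₁ · (z₂/z₁)^α
V₂ = 8.3 × (150.0/11.8)^0.146 = 8.3 × (12.7119)^0.146
    = 8.3 × 1.4495 = 12.0307 m/s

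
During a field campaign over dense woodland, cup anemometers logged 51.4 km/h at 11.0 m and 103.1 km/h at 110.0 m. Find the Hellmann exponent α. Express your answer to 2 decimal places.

α ≈ 0.30

Power law: V₂/V₁ = (z₂/z₁)^α ⇒ α = ln(V₂/V₁) / ln(z₂/z₁)
α = ln(103.1/51.4) / ln(110.0/11.0) = ln(2.0058) / ln(10.0000)
  = 0.69606 / 2.30259 = 0.30230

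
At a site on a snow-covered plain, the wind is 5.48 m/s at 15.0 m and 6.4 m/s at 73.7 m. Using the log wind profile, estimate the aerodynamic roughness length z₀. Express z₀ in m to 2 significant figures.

Log law: V(z) ∝ ln(z/z₀). With r = V₁/V₂ = 5.48/6.4 = 0.85625,
r · ln(z₂/z₀) = ln(z₁/z₀) ⇒ ln z₀ = (ln z₁ − r·ln z₂)/(1 − r)
ln z₀ = (2.70805 − 0.85625×4.30000) / 0.14375 = -6.7745
z₀ = exp(-6.7745) = 0.001143 m

z₀ ≈ 0.0011 m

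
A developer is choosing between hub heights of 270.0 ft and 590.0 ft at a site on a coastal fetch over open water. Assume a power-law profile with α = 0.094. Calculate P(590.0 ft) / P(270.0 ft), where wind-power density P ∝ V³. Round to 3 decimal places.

Speed ratio: V_B/V_A = (z_B/z_A)^α = (590.0/270.0)^0.094 = (2.1852)^0.094 = 1.07625
Power-density ratio: P_B/P_A = (V_B/V_A)³ = (1.07625)³ = 1.24662

1.247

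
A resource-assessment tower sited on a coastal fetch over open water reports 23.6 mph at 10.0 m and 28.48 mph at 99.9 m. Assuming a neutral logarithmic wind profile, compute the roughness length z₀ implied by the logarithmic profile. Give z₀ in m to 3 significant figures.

Log law: V(z) ∝ ln(z/z₀). With r = V₁/V₂ = 23.6/28.48 = 0.82865,
r · ln(z₂/z₀) = ln(z₁/z₀) ⇒ ln z₀ = (ln z₁ − r·ln z₂)/(1 − r)
ln z₀ = (2.30259 − 0.82865×4.60417) / 0.17135 = -8.8280
z₀ = exp(-8.8280) = 0.0001466 m

z₀ ≈ 0.000147 m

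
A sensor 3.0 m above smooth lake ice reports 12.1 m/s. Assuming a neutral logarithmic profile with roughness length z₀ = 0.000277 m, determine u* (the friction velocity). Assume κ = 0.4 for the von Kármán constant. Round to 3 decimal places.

Log law: V(z) = (u*/κ) · ln(z/z₀) ⇒ u* = κ · V / ln(z/z₀)
u* = 0.4 × 12.1 / ln(3.0/0.000277) = 0.4 × 12.1 / 9.2901
   = 4.8400 / 9.2901 = 0.5210 m/s

u* ≈ 0.521 m/s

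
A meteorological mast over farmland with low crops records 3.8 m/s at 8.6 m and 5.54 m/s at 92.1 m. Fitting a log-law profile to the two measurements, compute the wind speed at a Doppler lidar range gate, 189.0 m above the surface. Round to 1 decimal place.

Log law: V ∝ ln(z/z₀). From the pair, with r = V₁/V₂ = 0.68592,
ln z₀ = (ln z₁ − r·ln z₂)/(1 − r) = (2.1518 − 0.68592×4.5229)/0.31408 = -3.0265 → z₀ = 0.04848 m
V₃ = V₁ · ln(z₃/z₀)/ln(z₁/z₀) = 3.8 × 8.2683/5.1783 = 6.0675 m/s

6.1 m/s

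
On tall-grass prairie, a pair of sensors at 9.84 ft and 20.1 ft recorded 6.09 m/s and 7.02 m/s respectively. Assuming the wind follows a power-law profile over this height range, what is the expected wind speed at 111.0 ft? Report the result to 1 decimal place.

9.9 m/s

First find α: α = ln(V₂/V₁)/ln(z₂/z₁) = ln(7.02/6.09)/ln(20.1/9.84) = 0.14212/0.71426 = 0.1990
Extrapolate from 20.1 ft to 111.0 ft: V₃ = 7.02 × (111.0/20.1)^0.1990 = 7.02 × 1.4049 = 9.8627 m/s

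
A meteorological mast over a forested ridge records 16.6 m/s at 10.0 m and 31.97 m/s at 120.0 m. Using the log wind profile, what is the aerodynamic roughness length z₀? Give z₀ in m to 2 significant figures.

z₀ ≈ 0.68 m

Log law: V(z) ∝ ln(z/z₀). With r = V₁/V₂ = 16.6/31.97 = 0.51924,
r · ln(z₂/z₀) = ln(z₁/z₀) ⇒ ln z₀ = (ln z₁ − r·ln z₂)/(1 − r)
ln z₀ = (2.30259 − 0.51924×4.78749) / 0.48076 = -0.3812
z₀ = exp(-0.3812) = 0.6831 m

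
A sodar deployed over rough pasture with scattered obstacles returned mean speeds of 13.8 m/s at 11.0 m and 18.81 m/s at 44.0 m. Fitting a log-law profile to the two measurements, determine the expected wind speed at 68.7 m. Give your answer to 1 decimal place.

Log law: V ∝ ln(z/z₀). From the pair, with r = V₁/V₂ = 0.73365,
ln z₀ = (ln z₁ − r·ln z₂)/(1 − r) = (2.3979 − 0.73365×3.7842)/0.26635 = -1.4206 → z₀ = 0.2416 m
V₃ = V₁ · ln(z₃/z₀)/ln(z₁/z₀) = 13.8 × 5.6504/3.8185 = 20.4202 m/s

20.4 m/s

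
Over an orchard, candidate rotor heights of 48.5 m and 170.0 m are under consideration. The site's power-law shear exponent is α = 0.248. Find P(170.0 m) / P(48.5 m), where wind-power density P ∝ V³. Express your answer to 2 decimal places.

Speed ratio: V_B/V_A = (z_B/z_A)^α = (170.0/48.5)^0.248 = (3.5052)^0.248 = 1.36486
Power-density ratio: P_B/P_A = (V_B/V_A)³ = (1.36486)³ = 2.54251

2.54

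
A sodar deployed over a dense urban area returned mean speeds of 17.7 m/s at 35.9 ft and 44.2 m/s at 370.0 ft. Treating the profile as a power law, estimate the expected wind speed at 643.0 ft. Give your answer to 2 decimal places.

First find α: α = ln(V₂/V₁)/ln(z₂/z₁) = ln(44.2/17.7)/ln(370.0/35.9) = 0.91516/2.33277 = 0.3923
Extrapolate from 370.0 ft to 643.0 ft: V₃ = 44.2 × (643.0/370.0)^0.3923 = 44.2 × 1.2421 = 54.9009 m/s

54.90 m/s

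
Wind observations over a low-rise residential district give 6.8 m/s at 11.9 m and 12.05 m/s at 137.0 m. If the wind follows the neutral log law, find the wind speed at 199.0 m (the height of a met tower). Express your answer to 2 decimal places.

Log law: V ∝ ln(z/z₀). From the pair, with r = V₁/V₂ = 0.56432,
ln z₀ = (ln z₁ − r·ln z₂)/(1 − r) = (2.4765 − 0.56432×4.9200)/0.43568 = -0.6883 → z₀ = 0.5024 m
V₃ = V₁ · ln(z₃/z₀)/ln(z₁/z₀) = 6.8 × 5.9816/3.1648 = 12.8521 m/s

12.85 m/s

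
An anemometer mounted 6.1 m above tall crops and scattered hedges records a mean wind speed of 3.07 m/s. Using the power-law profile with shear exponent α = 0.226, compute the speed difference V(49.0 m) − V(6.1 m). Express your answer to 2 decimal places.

1.85 m/s

Power law: V₂ = V₁ · (z₂/z₁)^α = 3.07 × (8.0328)^0.226 = 4.9163 m/s
ΔV = 4.9163 − 3.07 = 1.8463 m/s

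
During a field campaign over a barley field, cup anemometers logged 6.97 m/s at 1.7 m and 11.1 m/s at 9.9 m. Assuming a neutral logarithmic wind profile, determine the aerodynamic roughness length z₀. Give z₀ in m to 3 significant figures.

z₀ ≈ 0.0869 m

Log law: V(z) ∝ ln(z/z₀). With r = V₁/V₂ = 6.97/11.1 = 0.62793,
r · ln(z₂/z₀) = ln(z₁/z₀) ⇒ ln z₀ = (ln z₁ − r·ln z₂)/(1 − r)
ln z₀ = (0.53063 − 0.62793×2.29253) / 0.37207 = -2.4429
z₀ = exp(-2.4429) = 0.08691 m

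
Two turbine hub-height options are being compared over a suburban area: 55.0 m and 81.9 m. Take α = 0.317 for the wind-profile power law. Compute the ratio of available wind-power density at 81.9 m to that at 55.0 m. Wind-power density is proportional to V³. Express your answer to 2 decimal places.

Speed ratio: V_B/V_A = (z_B/z_A)^α = (81.9/55.0)^0.317 = (1.4891)^0.317 = 1.13453
Power-density ratio: P_B/P_A = (V_B/V_A)³ = (1.13453)³ = 1.46032

1.46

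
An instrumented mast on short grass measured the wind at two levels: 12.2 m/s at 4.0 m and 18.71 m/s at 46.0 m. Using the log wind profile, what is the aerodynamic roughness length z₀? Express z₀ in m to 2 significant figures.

z₀ ≈ 0.041 m

Log law: V(z) ∝ ln(z/z₀). With r = V₁/V₂ = 12.2/18.71 = 0.65206,
r · ln(z₂/z₀) = ln(z₁/z₀) ⇒ ln z₀ = (ln z₁ − r·ln z₂)/(1 − r)
ln z₀ = (1.38629 − 0.65206×3.82864) / 0.34794 = -3.1908
z₀ = exp(-3.1908) = 0.04114 m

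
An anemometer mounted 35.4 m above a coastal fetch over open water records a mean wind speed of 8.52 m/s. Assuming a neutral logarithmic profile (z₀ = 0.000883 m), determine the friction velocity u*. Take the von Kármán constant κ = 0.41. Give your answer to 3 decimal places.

Log law: V(z) = (u*/κ) · ln(z/z₀) ⇒ u* = κ · V / ln(z/z₀)
u* = 0.41 × 8.52 / ln(35.4/0.000883) = 0.41 × 8.52 / 10.5989
   = 3.4932 / 10.5989 = 0.3296 m/s

u* ≈ 0.330 m/s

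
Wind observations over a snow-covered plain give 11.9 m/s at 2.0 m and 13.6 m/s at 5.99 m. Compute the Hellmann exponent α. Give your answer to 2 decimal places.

Power law: V₂/V₁ = (z₂/z₁)^α ⇒ α = ln(V₂/V₁) / ln(z₂/z₁)
α = ln(13.6/11.9) / ln(5.99/2.0) = ln(1.1429) / ln(2.9950)
  = 0.13353 / 1.09694 = 0.12173

α ≈ 0.12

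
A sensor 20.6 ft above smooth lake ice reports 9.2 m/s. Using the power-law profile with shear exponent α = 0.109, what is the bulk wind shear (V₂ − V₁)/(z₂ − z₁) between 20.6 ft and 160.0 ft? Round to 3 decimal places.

0.017 m/s/ft

Power law: V₂ = V₁ · (z₂/z₁)^α = 9.2 × (7.7670)^0.109 = 11.5034 m/s
ΔV/Δz = (11.5034 − 9.2)/(160.0 − 20.6) = 2.3034/139.4000 = 0.01652 m/s/ft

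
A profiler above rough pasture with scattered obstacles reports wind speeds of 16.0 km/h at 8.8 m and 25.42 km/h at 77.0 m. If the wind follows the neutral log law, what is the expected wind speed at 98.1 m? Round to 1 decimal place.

26.5 km/h

Log law: V ∝ ln(z/z₀). From the pair, with r = V₁/V₂ = 0.62943,
ln z₀ = (ln z₁ − r·ln z₂)/(1 − r) = (2.1748 − 0.62943×4.3438)/0.37057 = -1.5094 → z₀ = 0.2210 m
V₃ = V₁ · ln(z₃/z₀)/ln(z₁/z₀) = 16.0 × 6.0954/3.6842 = 26.4718 km/h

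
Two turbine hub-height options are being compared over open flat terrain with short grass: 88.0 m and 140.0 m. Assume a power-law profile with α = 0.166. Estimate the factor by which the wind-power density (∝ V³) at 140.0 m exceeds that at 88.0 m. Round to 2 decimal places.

Speed ratio: V_B/V_A = (z_B/z_A)^α = (140.0/88.0)^0.166 = (1.5909)^0.166 = 1.08012
Power-density ratio: P_B/P_A = (V_B/V_A)³ = (1.08012)³ = 1.26014

1.26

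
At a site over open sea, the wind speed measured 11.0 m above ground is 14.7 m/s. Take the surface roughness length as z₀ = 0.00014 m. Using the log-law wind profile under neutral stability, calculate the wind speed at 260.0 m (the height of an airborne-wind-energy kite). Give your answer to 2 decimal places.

Log law: V(z) ∝ ln(z/z₀), so V₂/V₁ = ln(z₂/z₀) / ln(z₁/z₀).
ln(260.0/0.00014) = 14.4345, ln(11.0/0.00014) = 11.2718
V₂ = 14.7 × 14.4345/11.2718 = 14.7 × 1.2806 = 18.8247 m/s

18.82 m/s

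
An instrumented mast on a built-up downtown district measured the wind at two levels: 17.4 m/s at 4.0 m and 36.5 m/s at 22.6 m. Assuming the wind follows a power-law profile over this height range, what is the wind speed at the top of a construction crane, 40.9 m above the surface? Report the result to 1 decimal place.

First find α: α = ln(V₂/V₁)/ln(z₂/z₁) = ln(36.5/17.4)/ln(22.6/4.0) = 0.74084/1.73166 = 0.4278
Extrapolate from 22.6 m to 40.9 m: V₃ = 36.5 × (40.9/22.6)^0.4278 = 36.5 × 1.2889 = 47.0442 m/s

47.0 m/s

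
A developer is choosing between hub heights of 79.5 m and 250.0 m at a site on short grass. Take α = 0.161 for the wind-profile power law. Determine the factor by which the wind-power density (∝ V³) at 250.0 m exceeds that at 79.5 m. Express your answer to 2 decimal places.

Speed ratio: V_B/V_A = (z_B/z_A)^α = (250.0/79.5)^0.161 = (3.1447)^0.161 = 1.20257
Power-density ratio: P_B/P_A = (V_B/V_A)³ = (1.20257)³ = 1.73911

1.74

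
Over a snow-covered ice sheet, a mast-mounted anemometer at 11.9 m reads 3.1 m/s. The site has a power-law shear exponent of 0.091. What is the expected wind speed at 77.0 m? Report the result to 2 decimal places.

3.67 m/s

Power-law profile: V₂ = V₁ · (z₂/z₁)^α
V₂ = 3.1 × (77.0/11.9)^0.091 = 3.1 × (6.4706)^0.091
    = 3.1 × 1.1852 = 3.6742 m/s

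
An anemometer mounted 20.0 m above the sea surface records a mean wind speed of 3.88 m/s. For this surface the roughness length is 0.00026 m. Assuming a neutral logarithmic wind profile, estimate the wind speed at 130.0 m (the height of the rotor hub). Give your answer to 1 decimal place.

Log law: V(z) ∝ ln(z/z₀), so V₂/V₁ = ln(z₂/z₀) / ln(z₁/z₀).
ln(130.0/0.00026) = 13.1224, ln(20.0/0.00026) = 11.2506
V₂ = 3.88 × 13.1224/11.2506 = 3.88 × 1.1664 = 4.5255 m/s

4.5 m/s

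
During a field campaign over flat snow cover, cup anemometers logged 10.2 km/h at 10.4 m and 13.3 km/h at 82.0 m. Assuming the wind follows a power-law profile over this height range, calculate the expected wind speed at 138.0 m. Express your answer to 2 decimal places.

First find α: α = ln(V₂/V₁)/ln(z₂/z₁) = ln(13.3/10.2)/ln(82.0/10.4) = 0.26538/2.06491 = 0.1285
Extrapolate from 82.0 m to 138.0 m: V₃ = 13.3 × (138.0/82.0)^0.1285 = 13.3 × 1.0692 = 14.2202 km/h

14.22 km/h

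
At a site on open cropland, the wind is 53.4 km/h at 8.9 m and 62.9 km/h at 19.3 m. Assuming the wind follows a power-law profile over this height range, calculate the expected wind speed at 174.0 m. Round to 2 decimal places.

First find α: α = ln(V₂/V₁)/ln(z₂/z₁) = ln(62.9/53.4)/ln(19.3/8.9) = 0.16374/0.77405 = 0.2115
Extrapolate from 19.3 m to 174.0 m: V₃ = 62.9 × (174.0/19.3)^0.2115 = 62.9 × 1.5922 = 100.1521 km/h

100.15 km/h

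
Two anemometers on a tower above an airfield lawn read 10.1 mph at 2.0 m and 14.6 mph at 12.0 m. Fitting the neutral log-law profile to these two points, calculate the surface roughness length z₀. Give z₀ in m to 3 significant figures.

Log law: V(z) ∝ ln(z/z₀). With r = V₁/V₂ = 10.1/14.6 = 0.69178,
r · ln(z₂/z₀) = ln(z₁/z₀) ⇒ ln z₀ = (ln z₁ − r·ln z₂)/(1 − r)
ln z₀ = (0.69315 − 0.69178×2.48491) / 0.30822 = -3.3284
z₀ = exp(-3.3284) = 0.03585 m

z₀ ≈ 0.0359 m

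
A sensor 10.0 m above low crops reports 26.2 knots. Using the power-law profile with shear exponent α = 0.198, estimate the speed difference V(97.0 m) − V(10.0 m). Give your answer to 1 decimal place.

Power law: V₂ = V₁ · (z₂/z₁)^α = 26.2 × (9.7000)^0.198 = 41.0849 knots
ΔV = 41.0849 − 26.2 = 14.8849 knots

14.9 knots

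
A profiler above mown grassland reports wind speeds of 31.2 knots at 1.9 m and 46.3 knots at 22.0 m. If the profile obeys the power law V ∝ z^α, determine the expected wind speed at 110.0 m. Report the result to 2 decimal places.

60.01 knots

First find α: α = ln(V₂/V₁)/ln(z₂/z₁) = ln(46.3/31.2)/ln(22.0/1.9) = 0.39472/2.44919 = 0.1612
Extrapolate from 22.0 m to 110.0 m: V₃ = 46.3 × (110.0/22.0)^0.1612 = 46.3 × 1.2961 = 60.0110 knots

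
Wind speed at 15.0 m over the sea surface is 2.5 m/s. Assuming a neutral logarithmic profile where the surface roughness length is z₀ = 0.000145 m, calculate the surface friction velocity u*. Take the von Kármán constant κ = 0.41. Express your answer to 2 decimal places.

Log law: V(z) = (u*/κ) · ln(z/z₀) ⇒ u* = κ · V / ln(z/z₀)
u* = 0.41 × 2.5 / ln(15.0/0.000145) = 0.41 × 2.5 / 11.5468
   = 1.0250 / 11.5468 = 0.0888 m/s

u* ≈ 0.09 m/s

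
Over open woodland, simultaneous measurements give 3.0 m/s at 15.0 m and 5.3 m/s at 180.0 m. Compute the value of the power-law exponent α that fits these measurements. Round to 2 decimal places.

α ≈ 0.23

Power law: V₂/V₁ = (z₂/z₁)^α ⇒ α = ln(V₂/V₁) / ln(z₂/z₁)
α = ln(5.3/3.0) / ln(180.0/15.0) = ln(1.7667) / ln(12.0000)
  = 0.56909 / 2.48491 = 0.22902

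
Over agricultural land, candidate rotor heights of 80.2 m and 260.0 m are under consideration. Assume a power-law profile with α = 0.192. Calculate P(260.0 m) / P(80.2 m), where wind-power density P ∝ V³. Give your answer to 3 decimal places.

1.969

Speed ratio: V_B/V_A = (z_B/z_A)^α = (260.0/80.2)^0.192 = (3.2419)^0.192 = 1.25335
Power-density ratio: P_B/P_A = (V_B/V_A)³ = (1.25335)³ = 1.96888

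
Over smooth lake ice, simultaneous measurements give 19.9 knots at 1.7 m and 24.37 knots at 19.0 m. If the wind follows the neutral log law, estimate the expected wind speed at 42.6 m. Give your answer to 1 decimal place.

Log law: V ∝ ln(z/z₀). From the pair, with r = V₁/V₂ = 0.81658,
ln z₀ = (ln z₁ − r·ln z₂)/(1 − r) = (0.5306 − 0.81658×2.9444)/0.18342 = -10.2154 → z₀ = 0.00003660 m
V₃ = V₁ · ln(z₃/z₀)/ln(z₁/z₀) = 19.9 × 13.9673/10.7460 = 25.8652 knots

25.9 knots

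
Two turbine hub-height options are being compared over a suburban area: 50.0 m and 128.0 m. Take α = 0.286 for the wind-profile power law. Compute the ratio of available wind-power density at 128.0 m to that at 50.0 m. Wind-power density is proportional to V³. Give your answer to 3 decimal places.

Speed ratio: V_B/V_A = (z_B/z_A)^α = (128.0/50.0)^0.286 = (2.5600)^0.286 = 1.30845
Power-density ratio: P_B/P_A = (V_B/V_A)³ = (1.30845)³ = 2.24011

2.240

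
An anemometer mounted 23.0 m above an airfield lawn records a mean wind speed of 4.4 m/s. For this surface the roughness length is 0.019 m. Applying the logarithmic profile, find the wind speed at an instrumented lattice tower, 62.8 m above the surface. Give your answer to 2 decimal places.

Log law: V(z) ∝ ln(z/z₀), so V₂/V₁ = ln(z₂/z₀) / ln(z₁/z₀).
ln(62.8/0.019) = 8.1033, ln(23.0/0.019) = 7.0988
V₂ = 4.4 × 8.1033/7.0988 = 4.4 × 1.1415 = 5.0226 m/s

5.02 m/s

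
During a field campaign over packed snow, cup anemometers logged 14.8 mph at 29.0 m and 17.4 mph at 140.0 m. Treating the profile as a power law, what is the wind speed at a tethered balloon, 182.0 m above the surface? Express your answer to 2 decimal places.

First find α: α = ln(V₂/V₁)/ln(z₂/z₁) = ln(17.4/14.8)/ln(140.0/29.0) = 0.16184/1.57435 = 0.1028
Extrapolate from 140.0 m to 182.0 m: V₃ = 17.4 × (182.0/140.0)^0.1028 = 17.4 × 1.0273 = 17.8757 mph

17.88 mph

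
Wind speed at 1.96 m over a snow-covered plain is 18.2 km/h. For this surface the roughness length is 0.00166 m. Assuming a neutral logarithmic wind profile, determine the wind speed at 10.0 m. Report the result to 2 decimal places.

Log law: V(z) ∝ ln(z/z₀), so V₂/V₁ = ln(z₂/z₀) / ln(z₁/z₀).
ln(10.0/0.00166) = 8.7035, ln(1.96/0.00166) = 7.0739
V₂ = 18.2 × 8.7035/7.0739 = 18.2 × 1.2304 = 22.3928 km/h

22.39 km/h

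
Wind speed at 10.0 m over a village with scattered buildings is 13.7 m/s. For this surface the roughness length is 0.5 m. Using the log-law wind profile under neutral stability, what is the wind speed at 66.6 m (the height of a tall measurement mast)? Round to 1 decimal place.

Log law: V(z) ∝ ln(z/z₀), so V₂/V₁ = ln(z₂/z₀) / ln(z₁/z₀).
ln(66.6/0.5) = 4.8919, ln(10.0/0.5) = 2.9957
V₂ = 13.7 × 4.8919/2.9957 = 13.7 × 1.6329 = 22.3713 m/s

22.4 m/s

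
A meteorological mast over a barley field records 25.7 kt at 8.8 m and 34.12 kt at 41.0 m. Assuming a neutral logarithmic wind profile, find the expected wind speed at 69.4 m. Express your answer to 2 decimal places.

37.00 kt

Log law: V ∝ ln(z/z₀). From the pair, with r = V₁/V₂ = 0.75322,
ln z₀ = (ln z₁ − r·ln z₂)/(1 − r) = (2.1748 − 0.75322×3.7136)/0.24678 = -2.5221 → z₀ = 0.08029 m
V₃ = V₁ · ln(z₃/z₀)/ln(z₁/z₀) = 25.7 × 6.7620/4.6969 = 36.9998 kt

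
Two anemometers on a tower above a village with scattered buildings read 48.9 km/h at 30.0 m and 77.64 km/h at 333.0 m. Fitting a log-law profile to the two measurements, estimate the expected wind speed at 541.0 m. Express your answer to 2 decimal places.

Log law: V ∝ ln(z/z₀). From the pair, with r = V₁/V₂ = 0.62983,
ln z₀ = (ln z₁ − r·ln z₂)/(1 − r) = (3.4012 − 0.62983×5.8081)/0.37017 = -0.6941 → z₀ = 0.4995 m
V₃ = V₁ · ln(z₃/z₀)/ln(z₁/z₀) = 48.9 × 6.9875/4.0953 = 83.4344 km/h

83.43 km/h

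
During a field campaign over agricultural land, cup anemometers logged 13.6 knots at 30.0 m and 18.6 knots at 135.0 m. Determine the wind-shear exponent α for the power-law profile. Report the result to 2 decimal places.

Power law: V₂/V₁ = (z₂/z₁)^α ⇒ α = ln(V₂/V₁) / ln(z₂/z₁)
α = ln(18.6/13.6) / ln(135.0/30.0) = ln(1.3676) / ln(4.5000)
  = 0.31309 / 1.50408 = 0.20816

α ≈ 0.21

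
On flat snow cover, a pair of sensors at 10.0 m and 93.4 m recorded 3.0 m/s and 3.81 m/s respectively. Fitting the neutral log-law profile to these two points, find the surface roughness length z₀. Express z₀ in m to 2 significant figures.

Log law: V(z) ∝ ln(z/z₀). With r = V₁/V₂ = 3.0/3.81 = 0.78740,
r · ln(z₂/z₀) = ln(z₁/z₀) ⇒ ln z₀ = (ln z₁ − r·ln z₂)/(1 − r)
ln z₀ = (2.30259 − 0.78740×4.53689) / 0.21260 = -5.9726
z₀ = exp(-5.9726) = 0.002548 m

z₀ ≈ 0.0025 m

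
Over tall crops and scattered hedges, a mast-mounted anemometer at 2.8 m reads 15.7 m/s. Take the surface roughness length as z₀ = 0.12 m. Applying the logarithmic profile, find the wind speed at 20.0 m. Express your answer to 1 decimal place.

Log law: V(z) ∝ ln(z/z₀), so V₂/V₁ = ln(z₂/z₀) / ln(z₁/z₀).
ln(20.0/0.12) = 5.1160, ln(2.8/0.12) = 3.1499
V₂ = 15.7 × 5.1160/3.1499 = 15.7 × 1.6242 = 25.4997 m/s

25.5 m/s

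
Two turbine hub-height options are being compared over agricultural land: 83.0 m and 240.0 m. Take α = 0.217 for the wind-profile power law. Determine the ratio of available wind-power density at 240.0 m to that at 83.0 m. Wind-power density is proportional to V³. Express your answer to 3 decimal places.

Speed ratio: V_B/V_A = (z_B/z_A)^α = (240.0/83.0)^0.217 = (2.8916)^0.217 = 1.25912
Power-density ratio: P_B/P_A = (V_B/V_A)³ = (1.25912)³ = 1.99617

1.996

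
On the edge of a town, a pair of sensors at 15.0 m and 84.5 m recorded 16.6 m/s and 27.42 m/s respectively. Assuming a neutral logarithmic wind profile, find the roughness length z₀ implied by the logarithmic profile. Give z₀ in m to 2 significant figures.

z₀ ≈ 1.1 m

Log law: V(z) ∝ ln(z/z₀). With r = V₁/V₂ = 16.6/27.42 = 0.60540,
r · ln(z₂/z₀) = ln(z₁/z₀) ⇒ ln z₀ = (ln z₁ − r·ln z₂)/(1 − r)
ln z₀ = (2.70805 − 0.60540×4.43675) / 0.39460 = 0.0559
z₀ = exp(0.0559) = 1.057 m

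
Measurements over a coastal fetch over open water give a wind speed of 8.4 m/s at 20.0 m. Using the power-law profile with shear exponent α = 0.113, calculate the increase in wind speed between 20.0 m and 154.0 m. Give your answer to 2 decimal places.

2.18 m/s

Power law: V₂ = V₁ · (z₂/z₁)^α = 8.4 × (7.7000)^0.113 = 10.5792 m/s
ΔV = 10.5792 − 8.4 = 2.1792 m/s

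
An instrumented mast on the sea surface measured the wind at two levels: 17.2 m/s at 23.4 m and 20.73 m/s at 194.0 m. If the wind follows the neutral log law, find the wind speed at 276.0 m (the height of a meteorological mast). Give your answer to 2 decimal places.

21.32 m/s

Log law: V ∝ ln(z/z₀). From the pair, with r = V₁/V₂ = 0.82972,
ln z₀ = (ln z₁ − r·ln z₂)/(1 − r) = (3.1527 − 0.82972×5.2679)/0.17028 = -7.1532 → z₀ = 0.0007823 m
V₃ = V₁ · ln(z₃/z₀)/ln(z₁/z₀) = 17.2 × 12.7736/10.3060 = 21.3184 m/s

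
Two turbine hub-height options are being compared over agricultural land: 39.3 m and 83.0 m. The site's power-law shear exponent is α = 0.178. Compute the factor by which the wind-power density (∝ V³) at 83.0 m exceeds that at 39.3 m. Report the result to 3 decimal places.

1.491

Speed ratio: V_B/V_A = (z_B/z_A)^α = (83.0/39.3)^0.178 = (2.1120)^0.178 = 1.14234
Power-density ratio: P_B/P_A = (V_B/V_A)³ = (1.14234)³ = 1.49067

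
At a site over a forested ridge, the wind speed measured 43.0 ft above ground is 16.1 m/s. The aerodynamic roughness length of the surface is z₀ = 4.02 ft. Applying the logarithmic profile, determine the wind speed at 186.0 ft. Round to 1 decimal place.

26.0 m/s

Log law: V(z) ∝ ln(z/z₀), so V₂/V₁ = ln(z₂/z₀) / ln(z₁/z₀).
ln(186.0/4.02) = 3.8345, ln(43.0/4.02) = 2.3699
V₂ = 16.1 × 3.8345/2.3699 = 16.1 × 1.6180 = 26.0494 m/s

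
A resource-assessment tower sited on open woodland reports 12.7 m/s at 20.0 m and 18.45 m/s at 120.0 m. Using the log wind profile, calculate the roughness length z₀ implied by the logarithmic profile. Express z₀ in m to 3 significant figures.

z₀ ≈ 0.382 m

Log law: V(z) ∝ ln(z/z₀). With r = V₁/V₂ = 12.7/18.45 = 0.68835,
r · ln(z₂/z₀) = ln(z₁/z₀) ⇒ ln z₀ = (ln z₁ − r·ln z₂)/(1 − r)
ln z₀ = (2.99573 − 0.68835×4.78749) / 0.31165 = -0.9617
z₀ = exp(-0.9617) = 0.3822 m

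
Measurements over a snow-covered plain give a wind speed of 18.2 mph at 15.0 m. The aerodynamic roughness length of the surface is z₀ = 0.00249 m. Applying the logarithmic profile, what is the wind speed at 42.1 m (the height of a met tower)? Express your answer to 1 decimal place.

20.4 mph

Log law: V(z) ∝ ln(z/z₀), so V₂/V₁ = ln(z₂/z₀) / ln(z₁/z₀).
ln(42.1/0.00249) = 9.7355, ln(15.0/0.00249) = 8.7035
V₂ = 18.2 × 9.7355/8.7035 = 18.2 × 1.1186 = 20.3580 mph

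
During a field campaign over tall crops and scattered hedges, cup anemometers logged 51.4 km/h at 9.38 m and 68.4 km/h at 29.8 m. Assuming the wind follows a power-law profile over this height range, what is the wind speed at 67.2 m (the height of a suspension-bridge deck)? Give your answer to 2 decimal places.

First find α: α = ln(V₂/V₁)/ln(z₂/z₁) = ln(68.4/51.4)/ln(29.8/9.38) = 0.28573/1.15593 = 0.2472
Extrapolate from 29.8 m to 67.2 m: V₃ = 68.4 × (67.2/29.8)^0.2472 = 68.4 × 1.2226 = 83.6281 km/h

83.63 km/h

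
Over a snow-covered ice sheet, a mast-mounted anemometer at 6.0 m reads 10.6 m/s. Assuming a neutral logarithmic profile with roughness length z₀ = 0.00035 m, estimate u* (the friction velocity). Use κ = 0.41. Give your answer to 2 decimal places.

Log law: V(z) = (u*/κ) · ln(z/z₀) ⇒ u* = κ · V / ln(z/z₀)
u* = 0.41 × 10.6 / ln(6.0/0.00035) = 0.41 × 10.6 / 9.7493
   = 4.3460 / 9.7493 = 0.4458 m/s

u* ≈ 0.45 m/s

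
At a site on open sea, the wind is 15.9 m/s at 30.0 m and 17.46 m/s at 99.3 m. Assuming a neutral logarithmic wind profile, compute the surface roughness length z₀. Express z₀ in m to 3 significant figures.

Log law: V(z) ∝ ln(z/z₀). With r = V₁/V₂ = 15.9/17.46 = 0.91065,
r · ln(z₂/z₀) = ln(z₁/z₀) ⇒ ln z₀ = (ln z₁ − r·ln z₂)/(1 − r)
ln z₀ = (3.40120 − 0.91065×4.59815) / 0.08935 = -8.7985
z₀ = exp(-8.7985) = 0.0001510 m

z₀ ≈ 0.000151 m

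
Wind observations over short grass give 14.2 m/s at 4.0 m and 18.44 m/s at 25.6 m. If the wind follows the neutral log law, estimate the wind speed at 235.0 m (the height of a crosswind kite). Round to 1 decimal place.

23.5 m/s

Log law: V ∝ ln(z/z₀). From the pair, with r = V₁/V₂ = 0.77007,
ln z₀ = (ln z₁ − r·ln z₂)/(1 − r) = (1.3863 − 0.77007×3.2426)/0.22993 = -4.8306 → z₀ = 0.007982 m
V₃ = V₁ · ln(z₃/z₀)/ln(z₁/z₀) = 14.2 × 10.2901/6.2168 = 23.5039 m/s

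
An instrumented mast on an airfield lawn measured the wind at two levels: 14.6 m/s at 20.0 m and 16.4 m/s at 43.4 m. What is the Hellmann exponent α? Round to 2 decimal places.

Power law: V₂/V₁ = (z₂/z₁)^α ⇒ α = ln(V₂/V₁) / ln(z₂/z₁)
α = ln(16.4/14.6) / ln(43.4/20.0) = ln(1.1233) / ln(2.1700)
  = 0.11626 / 0.77473 = 0.15007

α ≈ 0.15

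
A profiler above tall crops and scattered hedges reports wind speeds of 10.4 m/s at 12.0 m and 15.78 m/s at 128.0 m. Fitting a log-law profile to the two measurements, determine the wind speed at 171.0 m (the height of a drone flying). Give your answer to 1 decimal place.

Log law: V ∝ ln(z/z₀). From the pair, with r = V₁/V₂ = 0.65906,
ln z₀ = (ln z₁ − r·ln z₂)/(1 − r) = (2.4849 − 0.65906×4.8520)/0.34094 = -2.0909 → z₀ = 0.1236 m
V₃ = V₁ · ln(z₃/z₀)/ln(z₁/z₀) = 10.4 × 7.2326/4.5759 = 16.4383 m/s

16.4 m/s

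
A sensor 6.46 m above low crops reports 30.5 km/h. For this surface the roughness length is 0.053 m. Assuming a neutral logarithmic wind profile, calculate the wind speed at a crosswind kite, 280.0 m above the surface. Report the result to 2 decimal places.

Log law: V(z) ∝ ln(z/z₀), so V₂/V₁ = ln(z₂/z₀) / ln(z₁/z₀).
ln(280.0/0.053) = 8.5723, ln(6.46/0.053) = 4.8031
V₂ = 30.5 × 8.5723/4.8031 = 30.5 × 1.7847 = 54.4345 km/h

54.43 km/h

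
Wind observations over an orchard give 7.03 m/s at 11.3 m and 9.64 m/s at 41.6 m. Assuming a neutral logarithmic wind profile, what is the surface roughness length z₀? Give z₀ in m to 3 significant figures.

Log law: V(z) ∝ ln(z/z₀). With r = V₁/V₂ = 7.03/9.64 = 0.72925,
r · ln(z₂/z₀) = ln(z₁/z₀) ⇒ ln z₀ = (ln z₁ − r·ln z₂)/(1 − r)
ln z₀ = (2.42480 − 0.72925×3.72810) / 0.27075 = -1.0856
z₀ = exp(-1.0856) = 0.3377 m

z₀ ≈ 0.338 m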